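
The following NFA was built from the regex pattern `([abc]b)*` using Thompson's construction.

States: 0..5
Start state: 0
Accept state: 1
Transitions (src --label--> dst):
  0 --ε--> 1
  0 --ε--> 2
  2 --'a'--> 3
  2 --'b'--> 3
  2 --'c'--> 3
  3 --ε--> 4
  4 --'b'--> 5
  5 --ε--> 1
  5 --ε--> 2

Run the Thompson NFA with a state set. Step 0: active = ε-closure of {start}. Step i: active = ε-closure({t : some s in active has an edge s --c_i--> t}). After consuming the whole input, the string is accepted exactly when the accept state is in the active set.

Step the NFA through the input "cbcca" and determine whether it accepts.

Answer: REJECT

Steps:
start: ε-closure({0}) = {0,1,2}
'c' @ 1: {3,4}
'b' @ 2: {1,2,5}  [accepting]
'c' @ 3: {3,4}
'c' @ 4: {}  — state set empty
rest 'a' ignored (set empty)
final: {}; accept 1 not in set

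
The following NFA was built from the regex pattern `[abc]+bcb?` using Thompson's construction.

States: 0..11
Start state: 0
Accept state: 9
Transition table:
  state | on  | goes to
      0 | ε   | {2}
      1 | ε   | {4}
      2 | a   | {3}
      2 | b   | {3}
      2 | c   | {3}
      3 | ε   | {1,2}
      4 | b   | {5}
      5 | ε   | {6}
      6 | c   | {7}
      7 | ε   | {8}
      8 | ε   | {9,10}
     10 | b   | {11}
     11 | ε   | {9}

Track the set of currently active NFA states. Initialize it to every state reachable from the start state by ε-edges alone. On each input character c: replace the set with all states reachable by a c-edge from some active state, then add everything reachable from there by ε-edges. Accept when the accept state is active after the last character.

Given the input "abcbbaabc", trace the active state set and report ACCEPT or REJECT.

Answer: ACCEPT

Trace:
S₀ = ε-closure({0}) = {0,2}
'a' @ 1: {1,2,3,4}
'b' @ 2: {1,2,3,4,5,6}
'c' @ 3: {1,2,3,4,7,8,9,10}  [accepting]
'b' @ 4: {1,2,3,4,5,6,9,11}  [accepting]
'b' @ 5: {1,2,3,4,5,6}
'a' @ 6: {1,2,3,4}
'a' @ 7: {1,2,3,4}
'b' @ 8: {1,2,3,4,5,6}
'c' @ 9: {1,2,3,4,7,8,9,10}  [accepting]
end set {1,2,3,4,7,8,9,10} — state 9 in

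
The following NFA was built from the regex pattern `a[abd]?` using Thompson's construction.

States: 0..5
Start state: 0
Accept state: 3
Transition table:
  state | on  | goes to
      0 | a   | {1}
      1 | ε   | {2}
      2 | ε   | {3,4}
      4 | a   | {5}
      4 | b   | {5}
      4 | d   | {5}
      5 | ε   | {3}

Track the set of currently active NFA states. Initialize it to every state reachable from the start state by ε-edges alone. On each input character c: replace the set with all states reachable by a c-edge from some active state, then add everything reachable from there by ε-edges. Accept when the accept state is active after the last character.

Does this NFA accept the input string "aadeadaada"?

initial (ε-close {0}): {0}
'a' @ 1: {1,2,3,4}  ✓accept
'a' @ 2: {3,5}  ✓accept
'd' @ 3: {}  — dead — no transitions
rest 'eadaada' ignored (set empty)
after full input: {}  (accept=3 not in)

Answer: REJECT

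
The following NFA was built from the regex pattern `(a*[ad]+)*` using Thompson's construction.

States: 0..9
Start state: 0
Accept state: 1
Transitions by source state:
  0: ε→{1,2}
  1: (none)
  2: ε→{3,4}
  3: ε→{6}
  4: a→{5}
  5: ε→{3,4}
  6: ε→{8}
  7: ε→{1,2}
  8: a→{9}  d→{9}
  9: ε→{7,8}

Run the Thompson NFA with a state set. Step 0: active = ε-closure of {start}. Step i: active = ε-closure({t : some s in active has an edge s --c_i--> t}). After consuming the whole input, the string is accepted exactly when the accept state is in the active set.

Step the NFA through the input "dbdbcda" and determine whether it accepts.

S₀ = ε-closure({0}) = {0,1,2,3,4,6,8}
'd' @ 1: {1,2,3,4,6,7,8,9}  (accept∈set)
'b' @ 2: {}  — dead — no transitions
rest 'dbcda' ignored (set empty)
end set {} — state 1 not in

Answer: REJECT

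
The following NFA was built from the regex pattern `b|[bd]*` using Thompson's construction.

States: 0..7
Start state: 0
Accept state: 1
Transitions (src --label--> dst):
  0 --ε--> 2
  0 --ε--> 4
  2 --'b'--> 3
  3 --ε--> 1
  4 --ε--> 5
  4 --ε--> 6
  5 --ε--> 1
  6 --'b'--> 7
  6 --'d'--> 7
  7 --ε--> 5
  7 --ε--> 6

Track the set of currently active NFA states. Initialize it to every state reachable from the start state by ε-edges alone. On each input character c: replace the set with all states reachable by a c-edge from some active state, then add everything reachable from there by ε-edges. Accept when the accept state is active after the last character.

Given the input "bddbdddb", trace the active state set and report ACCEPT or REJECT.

S₀ = ε-closure({0}) = {0,1,2,4,5,6}
'b' @ 1: {1,3,5,6,7}  (accept∈set)
'd' @ 2: {1,5,6,7}  (accept∈set)
'd' @ 3: {1,5,6,7}  (accept∈set)
'b' @ 4: {1,5,6,7}  (accept∈set)
'd' @ 5: {1,5,6,7}  (accept∈set)
'd' @ 6: {1,5,6,7}  (accept∈set)
'd' @ 7: {1,5,6,7}  (accept∈set)
'b' @ 8: {1,5,6,7}  (accept∈set)
final: {1,5,6,7}; accept 1 in set

Answer: ACCEPT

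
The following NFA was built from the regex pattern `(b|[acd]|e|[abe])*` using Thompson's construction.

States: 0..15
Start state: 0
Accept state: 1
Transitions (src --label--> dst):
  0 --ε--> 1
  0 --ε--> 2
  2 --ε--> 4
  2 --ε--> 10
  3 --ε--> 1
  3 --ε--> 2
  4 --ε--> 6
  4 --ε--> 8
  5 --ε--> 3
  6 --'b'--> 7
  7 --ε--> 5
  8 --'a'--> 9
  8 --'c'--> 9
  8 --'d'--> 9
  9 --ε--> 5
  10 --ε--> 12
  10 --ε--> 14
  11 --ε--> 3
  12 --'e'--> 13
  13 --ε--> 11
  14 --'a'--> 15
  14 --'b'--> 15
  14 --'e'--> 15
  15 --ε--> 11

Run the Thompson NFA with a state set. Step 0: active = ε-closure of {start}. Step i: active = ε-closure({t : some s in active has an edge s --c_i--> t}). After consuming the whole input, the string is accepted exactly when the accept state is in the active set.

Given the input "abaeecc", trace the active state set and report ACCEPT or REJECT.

initial (ε-close {0}): {0,1,2,4,6,8,10,12,14}
'a' @ 1: {1,2,3,4,5,6,8,9,10,11,12,14,15}  [accepting]
'b' @ 2: {1,2,3,4,5,6,7,8,10,11,12,14,15}  [accepting]
'a' @ 3: {1,2,3,4,5,6,8,9,10,11,12,14,15}  [accepting]
'e' @ 4: {1,2,3,4,6,8,10,11,12,13,14,15}  [accepting]
'e' @ 5: {1,2,3,4,6,8,10,11,12,13,14,15}  [accepting]
'c' @ 6: {1,2,3,4,5,6,8,9,10,12,14}  [accepting]
'c' @ 7: {1,2,3,4,5,6,8,9,10,12,14}  [accepting]
final: {1,2,3,4,5,6,8,9,10,12,14}; accept 1 in set

Answer: ACCEPT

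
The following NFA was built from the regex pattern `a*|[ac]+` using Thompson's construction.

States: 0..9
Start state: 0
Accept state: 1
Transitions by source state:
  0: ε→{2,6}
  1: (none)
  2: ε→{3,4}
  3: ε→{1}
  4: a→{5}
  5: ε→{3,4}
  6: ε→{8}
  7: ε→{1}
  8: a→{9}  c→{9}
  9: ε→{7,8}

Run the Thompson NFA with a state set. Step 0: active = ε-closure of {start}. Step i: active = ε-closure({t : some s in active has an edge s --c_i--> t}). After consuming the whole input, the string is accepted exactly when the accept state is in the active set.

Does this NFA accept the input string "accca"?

start: ε-closure({0}) = {0,1,2,3,4,6,8}
'a' @ 1: {1,3,4,5,7,8,9}  [accepting]
'c' @ 2: {1,7,8,9}  [accepting]
'c' @ 3: {1,7,8,9}  [accepting]
'c' @ 4: {1,7,8,9}  [accepting]
'a' @ 5: {1,7,8,9}  [accepting]
after full input: {1,7,8,9}  (accept=1 in)

Answer: ACCEPT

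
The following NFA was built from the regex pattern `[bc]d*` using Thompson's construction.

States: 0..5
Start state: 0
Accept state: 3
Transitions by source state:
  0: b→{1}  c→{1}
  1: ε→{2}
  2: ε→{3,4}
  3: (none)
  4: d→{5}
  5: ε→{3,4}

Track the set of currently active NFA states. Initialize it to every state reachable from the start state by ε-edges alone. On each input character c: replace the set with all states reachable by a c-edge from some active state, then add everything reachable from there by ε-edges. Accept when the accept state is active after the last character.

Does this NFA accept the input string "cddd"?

Answer: ACCEPT

Derivation:
S₀ = ε-closure({0}) = {0}
'c' @ 1: {1,2,3,4}  [accepting]
'd' @ 2: {3,4,5}  [accepting]
'd' @ 3: {3,4,5}  [accepting]
'd' @ 4: {3,4,5}  [accepting]
after full input: {3,4,5}  (accept=3 in)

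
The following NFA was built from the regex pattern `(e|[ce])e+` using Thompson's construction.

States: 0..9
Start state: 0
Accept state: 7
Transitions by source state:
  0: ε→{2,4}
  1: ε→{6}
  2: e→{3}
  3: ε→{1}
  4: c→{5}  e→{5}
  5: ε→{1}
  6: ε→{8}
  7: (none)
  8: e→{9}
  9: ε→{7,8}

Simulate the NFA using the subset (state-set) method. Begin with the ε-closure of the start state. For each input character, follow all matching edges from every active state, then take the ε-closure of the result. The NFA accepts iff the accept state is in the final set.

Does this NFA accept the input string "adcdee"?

initial (ε-close {0}): {0,2,4}
'a' @ 1: {}  — dead — no transitions
rest 'dcdee' ignored (set empty)
end set {} — state 7 not in

Answer: REJECT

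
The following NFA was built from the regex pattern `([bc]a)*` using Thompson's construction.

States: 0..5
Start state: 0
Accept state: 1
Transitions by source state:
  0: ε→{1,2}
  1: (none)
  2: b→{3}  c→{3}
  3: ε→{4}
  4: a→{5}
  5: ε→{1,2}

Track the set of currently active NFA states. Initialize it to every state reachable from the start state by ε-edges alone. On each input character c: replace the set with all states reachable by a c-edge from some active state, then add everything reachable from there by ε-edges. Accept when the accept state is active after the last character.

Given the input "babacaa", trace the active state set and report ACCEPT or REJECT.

Answer: REJECT

Trace:
start: ε-closure({0}) = {0,1,2}
'b' @ 1: {3,4}
'a' @ 2: {1,2,5}  ✓accept
'b' @ 3: {3,4}
'a' @ 4: {1,2,5}  ✓accept
'c' @ 5: {3,4}
'a' @ 6: {1,2,5}  ✓accept
'a' @ 7: {}  — no active states
end set {} — state 1 not in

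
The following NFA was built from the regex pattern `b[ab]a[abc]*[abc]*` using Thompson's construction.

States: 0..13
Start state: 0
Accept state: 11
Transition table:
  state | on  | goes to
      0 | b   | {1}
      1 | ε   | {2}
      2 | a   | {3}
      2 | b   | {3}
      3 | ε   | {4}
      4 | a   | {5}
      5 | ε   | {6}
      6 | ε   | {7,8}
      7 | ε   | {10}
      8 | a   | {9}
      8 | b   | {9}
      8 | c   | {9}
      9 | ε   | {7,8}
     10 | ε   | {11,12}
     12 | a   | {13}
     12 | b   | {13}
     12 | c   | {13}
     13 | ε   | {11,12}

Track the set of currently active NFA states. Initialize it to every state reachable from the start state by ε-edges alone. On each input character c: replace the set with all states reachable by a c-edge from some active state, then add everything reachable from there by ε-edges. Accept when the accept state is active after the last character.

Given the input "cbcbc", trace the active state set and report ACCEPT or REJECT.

Answer: REJECT

Derivation:
S₀ = ε-closure({0}) = {0}
'c' @ 1: {}  — state set empty
rest 'bcbc' ignored (set empty)
final: {}; accept 11 not in set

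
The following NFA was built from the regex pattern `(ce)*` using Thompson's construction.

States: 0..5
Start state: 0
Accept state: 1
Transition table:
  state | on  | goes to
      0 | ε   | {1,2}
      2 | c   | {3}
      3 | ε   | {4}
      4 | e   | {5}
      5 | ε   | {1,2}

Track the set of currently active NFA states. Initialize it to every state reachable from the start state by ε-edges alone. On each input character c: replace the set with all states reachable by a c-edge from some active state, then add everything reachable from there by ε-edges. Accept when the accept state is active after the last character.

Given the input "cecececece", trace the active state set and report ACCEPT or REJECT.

Answer: ACCEPT

Trace:
initial (ε-close {0}): {0,1,2}
'c' @ 1: {3,4}
'e' @ 2: {1,2,5}  ✓accept
'c' @ 3: {3,4}
'e' @ 4: {1,2,5}  ✓accept
'c' @ 5: {3,4}
'e' @ 6: {1,2,5}  ✓accept
'c' @ 7: {3,4}
'e' @ 8: {1,2,5}  ✓accept
'c' @ 9: {3,4}
'e' @ 10: {1,2,5}  ✓accept
final: {1,2,5}; accept 1 in set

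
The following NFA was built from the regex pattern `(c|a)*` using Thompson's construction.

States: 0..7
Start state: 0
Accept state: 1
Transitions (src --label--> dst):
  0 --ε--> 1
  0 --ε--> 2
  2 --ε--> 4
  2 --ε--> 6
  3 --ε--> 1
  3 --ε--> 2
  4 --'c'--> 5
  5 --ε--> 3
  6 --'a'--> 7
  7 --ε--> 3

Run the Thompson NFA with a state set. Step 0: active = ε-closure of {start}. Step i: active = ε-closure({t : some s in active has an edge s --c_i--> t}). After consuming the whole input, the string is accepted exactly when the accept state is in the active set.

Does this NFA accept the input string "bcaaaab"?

Answer: REJECT

Trace:
start: ε-closure({0}) = {0,1,2,4,6}
'b' @ 1: {}  — no active states
rest 'caaaab' ignored (set empty)
after full input: {}  (accept=1 not in)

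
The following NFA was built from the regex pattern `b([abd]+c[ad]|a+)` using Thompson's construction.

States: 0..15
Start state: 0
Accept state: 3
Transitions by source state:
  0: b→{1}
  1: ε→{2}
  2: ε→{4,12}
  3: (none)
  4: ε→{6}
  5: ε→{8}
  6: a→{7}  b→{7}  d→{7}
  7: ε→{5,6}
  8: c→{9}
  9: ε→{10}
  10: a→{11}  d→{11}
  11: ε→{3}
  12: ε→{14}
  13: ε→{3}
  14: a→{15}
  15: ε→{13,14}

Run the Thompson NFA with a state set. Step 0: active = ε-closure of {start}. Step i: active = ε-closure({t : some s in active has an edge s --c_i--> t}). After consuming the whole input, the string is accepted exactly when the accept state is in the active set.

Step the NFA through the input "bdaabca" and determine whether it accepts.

Answer: ACCEPT

Derivation:
initial (ε-close {0}): {0}
'b' @ 1: {1,2,4,6,12,14}
'd' @ 2: {5,6,7,8}
'a' @ 3: {5,6,7,8}
'a' @ 4: {5,6,7,8}
'b' @ 5: {5,6,7,8}
'c' @ 6: {9,10}
'a' @ 7: {3,11}  ✓accept
end set {3,11} — state 3 in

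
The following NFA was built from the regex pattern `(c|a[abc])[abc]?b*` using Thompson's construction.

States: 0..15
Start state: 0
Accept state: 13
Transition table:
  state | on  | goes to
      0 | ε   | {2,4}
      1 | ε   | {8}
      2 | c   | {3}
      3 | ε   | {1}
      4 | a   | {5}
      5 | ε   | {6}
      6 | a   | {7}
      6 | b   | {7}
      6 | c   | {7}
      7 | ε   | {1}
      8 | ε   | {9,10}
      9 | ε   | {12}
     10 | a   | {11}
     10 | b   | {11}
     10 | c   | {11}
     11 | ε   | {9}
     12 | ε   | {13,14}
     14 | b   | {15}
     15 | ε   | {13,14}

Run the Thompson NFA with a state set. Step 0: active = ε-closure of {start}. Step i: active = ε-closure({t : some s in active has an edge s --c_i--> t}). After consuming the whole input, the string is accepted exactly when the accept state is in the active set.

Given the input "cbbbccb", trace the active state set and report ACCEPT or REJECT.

initial (ε-close {0}): {0,2,4}
'c' @ 1: {1,3,8,9,10,12,13,14}  ✓accept
'b' @ 2: {9,11,12,13,14,15}  ✓accept
'b' @ 3: {13,14,15}  ✓accept
'b' @ 4: {13,14,15}  ✓accept
'c' @ 5: {}  — state set empty
rest 'cb' ignored (set empty)
final: {}; accept 13 not in set

Answer: REJECT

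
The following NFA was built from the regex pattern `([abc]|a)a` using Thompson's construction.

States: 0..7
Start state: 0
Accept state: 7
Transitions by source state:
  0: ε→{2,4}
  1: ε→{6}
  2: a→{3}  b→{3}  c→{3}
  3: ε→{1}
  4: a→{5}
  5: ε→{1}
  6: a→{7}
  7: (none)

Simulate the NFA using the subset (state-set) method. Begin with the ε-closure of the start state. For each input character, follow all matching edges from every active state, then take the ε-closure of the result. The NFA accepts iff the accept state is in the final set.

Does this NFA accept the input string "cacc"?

Answer: REJECT

Steps:
start: ε-closure({0}) = {0,2,4}
'c' @ 1: {1,3,6}
'a' @ 2: {7}  (accept∈set)
'c' @ 3: {}  — state set empty
rest 'c' ignored (set empty)
after full input: {}  (accept=7 not in)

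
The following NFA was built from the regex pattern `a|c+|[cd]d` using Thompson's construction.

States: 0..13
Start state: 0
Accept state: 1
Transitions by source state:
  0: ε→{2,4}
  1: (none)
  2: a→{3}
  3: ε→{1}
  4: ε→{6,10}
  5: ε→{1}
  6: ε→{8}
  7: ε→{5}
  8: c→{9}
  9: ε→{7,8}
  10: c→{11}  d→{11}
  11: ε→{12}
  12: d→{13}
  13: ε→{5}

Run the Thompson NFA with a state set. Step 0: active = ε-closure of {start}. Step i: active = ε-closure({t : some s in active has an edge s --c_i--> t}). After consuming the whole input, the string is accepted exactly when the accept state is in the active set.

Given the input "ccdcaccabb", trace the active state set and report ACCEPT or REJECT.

Answer: REJECT

Steps:
S₀ = ε-closure({0}) = {0,2,4,6,8,10}
'c' @ 1: {1,5,7,8,9,11,12}  [accepting]
'c' @ 2: {1,5,7,8,9}  [accepting]
'd' @ 3: {}  — dead — no transitions
rest 'caccabb' ignored (set empty)
end set {} — state 1 not in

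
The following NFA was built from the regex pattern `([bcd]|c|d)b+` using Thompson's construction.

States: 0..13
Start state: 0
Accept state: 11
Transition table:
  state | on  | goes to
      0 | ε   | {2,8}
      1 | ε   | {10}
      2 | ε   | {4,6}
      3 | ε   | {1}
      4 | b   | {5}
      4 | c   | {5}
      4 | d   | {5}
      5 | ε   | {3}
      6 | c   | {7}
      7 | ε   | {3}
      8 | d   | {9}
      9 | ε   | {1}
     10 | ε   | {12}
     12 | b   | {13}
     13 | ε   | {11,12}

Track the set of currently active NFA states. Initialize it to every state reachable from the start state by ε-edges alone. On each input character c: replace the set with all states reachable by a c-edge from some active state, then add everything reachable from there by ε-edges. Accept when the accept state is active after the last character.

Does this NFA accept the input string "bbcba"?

Answer: REJECT

Steps:
initial (ε-close {0}): {0,2,4,6,8}
'b' @ 1: {1,3,5,10,12}
'b' @ 2: {11,12,13}  [accepting]
'c' @ 3: {}  — state set empty
rest 'ba' ignored (set empty)
end set {} — state 11 not in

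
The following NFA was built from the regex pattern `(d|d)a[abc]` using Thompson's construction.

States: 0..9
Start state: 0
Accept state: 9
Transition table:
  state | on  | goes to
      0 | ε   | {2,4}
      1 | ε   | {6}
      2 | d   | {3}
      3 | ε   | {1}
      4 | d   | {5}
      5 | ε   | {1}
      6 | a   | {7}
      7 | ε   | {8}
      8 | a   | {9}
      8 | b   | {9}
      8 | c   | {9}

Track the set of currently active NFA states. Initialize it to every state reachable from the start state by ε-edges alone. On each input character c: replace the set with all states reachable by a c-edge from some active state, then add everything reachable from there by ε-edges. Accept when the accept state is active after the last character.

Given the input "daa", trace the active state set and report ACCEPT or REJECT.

Answer: ACCEPT

Steps:
start: ε-closure({0}) = {0,2,4}
'd' @ 1: {1,3,5,6}
'a' @ 2: {7,8}
'a' @ 3: {9}  ✓accept
final: {9}; accept 9 in set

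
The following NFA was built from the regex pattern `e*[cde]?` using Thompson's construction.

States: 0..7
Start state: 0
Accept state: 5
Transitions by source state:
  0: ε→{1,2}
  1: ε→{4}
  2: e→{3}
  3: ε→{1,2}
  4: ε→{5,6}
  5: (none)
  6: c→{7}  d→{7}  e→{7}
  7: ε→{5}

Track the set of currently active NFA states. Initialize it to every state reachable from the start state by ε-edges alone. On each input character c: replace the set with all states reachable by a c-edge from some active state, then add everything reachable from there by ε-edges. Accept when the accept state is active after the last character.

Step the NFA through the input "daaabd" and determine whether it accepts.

Answer: REJECT

Steps:
initial (ε-close {0}): {0,1,2,4,5,6}
'd' @ 1: {5,7}  [accepting]
'a' @ 2: {}  — state set empty
rest 'aabd' ignored (set empty)
end set {} — state 5 not in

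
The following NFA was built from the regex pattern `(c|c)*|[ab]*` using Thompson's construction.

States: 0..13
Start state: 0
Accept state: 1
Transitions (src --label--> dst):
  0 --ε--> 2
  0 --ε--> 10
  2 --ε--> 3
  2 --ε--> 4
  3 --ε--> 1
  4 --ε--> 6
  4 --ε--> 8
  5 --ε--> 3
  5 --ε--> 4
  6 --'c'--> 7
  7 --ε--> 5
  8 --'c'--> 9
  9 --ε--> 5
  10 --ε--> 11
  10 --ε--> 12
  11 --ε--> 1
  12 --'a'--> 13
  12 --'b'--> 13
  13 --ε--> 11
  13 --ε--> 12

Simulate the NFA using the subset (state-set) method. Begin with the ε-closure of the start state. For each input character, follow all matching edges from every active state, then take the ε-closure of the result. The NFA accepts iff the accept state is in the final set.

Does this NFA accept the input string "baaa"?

initial (ε-close {0}): {0,1,2,3,4,6,8,10,11,12}
'b' @ 1: {1,11,12,13}  [accepting]
'a' @ 2: {1,11,12,13}  [accepting]
'a' @ 3: {1,11,12,13}  [accepting]
'a' @ 4: {1,11,12,13}  [accepting]
final: {1,11,12,13}; accept 1 in set

Answer: ACCEPT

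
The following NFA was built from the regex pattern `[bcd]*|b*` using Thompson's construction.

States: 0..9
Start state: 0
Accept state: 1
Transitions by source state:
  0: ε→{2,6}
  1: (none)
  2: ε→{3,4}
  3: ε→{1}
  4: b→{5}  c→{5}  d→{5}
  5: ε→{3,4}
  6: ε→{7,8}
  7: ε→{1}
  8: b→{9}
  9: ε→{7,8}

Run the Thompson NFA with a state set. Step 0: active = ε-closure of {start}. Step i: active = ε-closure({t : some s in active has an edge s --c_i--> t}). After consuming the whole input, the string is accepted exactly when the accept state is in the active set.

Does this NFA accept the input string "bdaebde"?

Answer: REJECT

Trace:
initial (ε-close {0}): {0,1,2,3,4,6,7,8}
'b' @ 1: {1,3,4,5,7,8,9}  (accept∈set)
'd' @ 2: {1,3,4,5}  (accept∈set)
'a' @ 3: {}  — state set empty
rest 'ebde' ignored (set empty)
after full input: {}  (accept=1 not in)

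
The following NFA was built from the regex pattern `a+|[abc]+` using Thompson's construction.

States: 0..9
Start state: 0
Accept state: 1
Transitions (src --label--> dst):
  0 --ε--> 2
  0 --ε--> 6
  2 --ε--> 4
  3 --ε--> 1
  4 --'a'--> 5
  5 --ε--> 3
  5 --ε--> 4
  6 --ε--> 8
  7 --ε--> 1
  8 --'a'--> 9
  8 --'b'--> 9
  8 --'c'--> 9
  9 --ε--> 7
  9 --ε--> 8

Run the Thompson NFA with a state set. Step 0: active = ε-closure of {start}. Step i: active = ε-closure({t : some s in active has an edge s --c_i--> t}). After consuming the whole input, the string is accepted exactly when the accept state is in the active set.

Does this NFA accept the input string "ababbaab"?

initial (ε-close {0}): {0,2,4,6,8}
'a' @ 1: {1,3,4,5,7,8,9}  [accepting]
'b' @ 2: {1,7,8,9}  [accepting]
'a' @ 3: {1,7,8,9}  [accepting]
'b' @ 4: {1,7,8,9}  [accepting]
'b' @ 5: {1,7,8,9}  [accepting]
'a' @ 6: {1,7,8,9}  [accepting]
'a' @ 7: {1,7,8,9}  [accepting]
'b' @ 8: {1,7,8,9}  [accepting]
after full input: {1,7,8,9}  (accept=1 in)

Answer: ACCEPT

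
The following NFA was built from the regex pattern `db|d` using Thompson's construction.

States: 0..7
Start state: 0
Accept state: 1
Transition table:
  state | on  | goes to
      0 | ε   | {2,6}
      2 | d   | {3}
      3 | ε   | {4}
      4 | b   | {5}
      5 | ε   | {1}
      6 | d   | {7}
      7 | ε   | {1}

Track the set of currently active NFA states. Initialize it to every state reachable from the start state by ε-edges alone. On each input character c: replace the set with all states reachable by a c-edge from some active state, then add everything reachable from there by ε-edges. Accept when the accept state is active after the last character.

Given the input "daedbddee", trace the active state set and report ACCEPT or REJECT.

S₀ = ε-closure({0}) = {0,2,6}
'd' @ 1: {1,3,4,7}  ✓accept
'a' @ 2: {}  — no active states
rest 'edbddee' ignored (set empty)
final: {}; accept 1 not in set

Answer: REJECT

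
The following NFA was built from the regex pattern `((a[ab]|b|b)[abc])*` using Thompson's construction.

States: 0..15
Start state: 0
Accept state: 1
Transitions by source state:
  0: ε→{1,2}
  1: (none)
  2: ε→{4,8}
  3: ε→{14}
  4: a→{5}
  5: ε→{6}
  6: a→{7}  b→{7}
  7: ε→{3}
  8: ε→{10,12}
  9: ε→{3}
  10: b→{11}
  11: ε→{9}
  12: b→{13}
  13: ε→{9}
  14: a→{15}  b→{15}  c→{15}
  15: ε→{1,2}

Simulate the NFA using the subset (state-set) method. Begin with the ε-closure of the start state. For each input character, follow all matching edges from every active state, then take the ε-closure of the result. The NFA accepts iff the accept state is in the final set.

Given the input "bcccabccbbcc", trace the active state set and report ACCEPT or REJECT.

Answer: REJECT

Derivation:
initial (ε-close {0}): {0,1,2,4,8,10,12}
'b' @ 1: {3,9,11,13,14}
'c' @ 2: {1,2,4,8,10,12,15}  (accept∈set)
'c' @ 3: {}  — no active states
rest 'cabccbbcc' ignored (set empty)
final: {}; accept 1 not in set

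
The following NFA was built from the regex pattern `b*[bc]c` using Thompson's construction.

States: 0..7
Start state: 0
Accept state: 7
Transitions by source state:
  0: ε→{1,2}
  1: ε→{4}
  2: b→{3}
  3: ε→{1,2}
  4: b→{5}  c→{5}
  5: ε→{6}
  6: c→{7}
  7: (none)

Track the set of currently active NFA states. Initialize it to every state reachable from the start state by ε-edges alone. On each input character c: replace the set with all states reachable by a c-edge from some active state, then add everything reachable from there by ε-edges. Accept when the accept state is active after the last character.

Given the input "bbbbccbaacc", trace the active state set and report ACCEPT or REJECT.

initial (ε-close {0}): {0,1,2,4}
'b' @ 1: {1,2,3,4,5,6}
'b' @ 2: {1,2,3,4,5,6}
'b' @ 3: {1,2,3,4,5,6}
'b' @ 4: {1,2,3,4,5,6}
'c' @ 5: {5,6,7}  (accept∈set)
'c' @ 6: {7}  (accept∈set)
'b' @ 7: {}  — dead — no transitions
rest 'aacc' ignored (set empty)
end set {} — state 7 not in

Answer: REJECT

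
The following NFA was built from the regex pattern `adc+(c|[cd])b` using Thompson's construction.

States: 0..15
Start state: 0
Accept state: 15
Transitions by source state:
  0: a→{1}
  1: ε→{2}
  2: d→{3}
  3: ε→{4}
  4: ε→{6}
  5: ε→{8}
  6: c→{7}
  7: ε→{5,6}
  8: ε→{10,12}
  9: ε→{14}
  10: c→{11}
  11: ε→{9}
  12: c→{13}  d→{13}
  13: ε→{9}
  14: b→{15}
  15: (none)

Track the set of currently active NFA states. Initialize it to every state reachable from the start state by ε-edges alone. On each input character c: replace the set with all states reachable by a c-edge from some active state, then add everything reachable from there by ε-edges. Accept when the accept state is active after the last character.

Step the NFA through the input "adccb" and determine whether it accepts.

Answer: ACCEPT

Derivation:
start: ε-closure({0}) = {0}
'a' @ 1: {1,2}
'd' @ 2: {3,4,6}
'c' @ 3: {5,6,7,8,10,12}
'c' @ 4: {5,6,7,8,9,10,11,12,13,14}
'b' @ 5: {15}  ✓accept
end set {15} — state 15 in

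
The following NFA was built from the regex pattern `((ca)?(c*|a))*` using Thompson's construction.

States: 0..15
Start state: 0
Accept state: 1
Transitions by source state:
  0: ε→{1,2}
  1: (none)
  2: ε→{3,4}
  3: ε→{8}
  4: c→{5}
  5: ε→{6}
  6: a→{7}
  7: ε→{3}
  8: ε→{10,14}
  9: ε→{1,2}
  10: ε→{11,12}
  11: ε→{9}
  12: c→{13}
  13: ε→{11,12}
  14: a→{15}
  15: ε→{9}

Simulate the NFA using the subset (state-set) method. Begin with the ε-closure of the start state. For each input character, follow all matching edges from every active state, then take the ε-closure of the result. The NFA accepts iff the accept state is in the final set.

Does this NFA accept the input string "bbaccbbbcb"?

Answer: REJECT

Trace:
initial (ε-close {0}): {0,1,2,3,4,8,9,10,11,12,14}
'b' @ 1: {}  — dead — no transitions
rest 'baccbbbcb' ignored (set empty)
end set {} — state 1 not in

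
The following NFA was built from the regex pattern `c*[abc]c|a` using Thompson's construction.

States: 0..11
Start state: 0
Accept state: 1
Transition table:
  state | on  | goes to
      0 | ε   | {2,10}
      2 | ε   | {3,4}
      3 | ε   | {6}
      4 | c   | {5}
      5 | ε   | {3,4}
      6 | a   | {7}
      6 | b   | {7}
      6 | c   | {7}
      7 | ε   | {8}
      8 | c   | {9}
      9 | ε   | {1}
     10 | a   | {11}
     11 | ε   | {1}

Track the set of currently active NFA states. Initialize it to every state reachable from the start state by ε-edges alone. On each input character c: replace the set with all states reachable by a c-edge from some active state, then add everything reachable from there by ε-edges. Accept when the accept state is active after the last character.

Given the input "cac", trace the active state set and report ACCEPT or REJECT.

Answer: ACCEPT

Steps:
start: ε-closure({0}) = {0,2,3,4,6,10}
'c' @ 1: {3,4,5,6,7,8}
'a' @ 2: {7,8}
'c' @ 3: {1,9}  [accepting]
end set {1,9} — state 1 in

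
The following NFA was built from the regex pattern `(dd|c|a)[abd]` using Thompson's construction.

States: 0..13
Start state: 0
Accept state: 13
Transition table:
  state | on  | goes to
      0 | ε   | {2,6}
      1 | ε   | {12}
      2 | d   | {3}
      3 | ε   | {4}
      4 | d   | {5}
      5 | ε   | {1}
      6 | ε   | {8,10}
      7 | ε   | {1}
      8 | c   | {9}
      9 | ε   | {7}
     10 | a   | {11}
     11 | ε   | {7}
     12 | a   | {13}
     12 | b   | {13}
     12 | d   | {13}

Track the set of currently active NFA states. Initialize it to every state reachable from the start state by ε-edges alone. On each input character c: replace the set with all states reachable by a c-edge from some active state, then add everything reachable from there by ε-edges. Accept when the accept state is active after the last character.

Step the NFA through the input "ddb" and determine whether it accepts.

initial (ε-close {0}): {0,2,6,8,10}
'd' @ 1: {3,4}
'd' @ 2: {1,5,12}
'b' @ 3: {13}  [accepting]
final: {13}; accept 13 in set

Answer: ACCEPT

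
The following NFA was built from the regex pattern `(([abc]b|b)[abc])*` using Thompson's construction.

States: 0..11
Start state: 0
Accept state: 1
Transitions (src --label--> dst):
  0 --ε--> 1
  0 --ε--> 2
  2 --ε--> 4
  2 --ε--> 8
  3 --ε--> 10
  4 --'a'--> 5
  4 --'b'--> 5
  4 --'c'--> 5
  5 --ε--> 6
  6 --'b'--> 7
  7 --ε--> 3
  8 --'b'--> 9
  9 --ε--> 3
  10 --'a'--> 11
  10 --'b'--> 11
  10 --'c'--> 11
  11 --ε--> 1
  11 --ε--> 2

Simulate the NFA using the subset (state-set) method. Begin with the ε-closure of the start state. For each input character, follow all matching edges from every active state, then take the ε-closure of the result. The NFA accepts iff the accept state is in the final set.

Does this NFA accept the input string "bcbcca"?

S₀ = ε-closure({0}) = {0,1,2,4,8}
'b' @ 1: {3,5,6,9,10}
'c' @ 2: {1,2,4,8,11}  (accept∈set)
'b' @ 3: {3,5,6,9,10}
'c' @ 4: {1,2,4,8,11}  (accept∈set)
'c' @ 5: {5,6}
'a' @ 6: {}  — dead — no transitions
after full input: {}  (accept=1 not in)

Answer: REJECT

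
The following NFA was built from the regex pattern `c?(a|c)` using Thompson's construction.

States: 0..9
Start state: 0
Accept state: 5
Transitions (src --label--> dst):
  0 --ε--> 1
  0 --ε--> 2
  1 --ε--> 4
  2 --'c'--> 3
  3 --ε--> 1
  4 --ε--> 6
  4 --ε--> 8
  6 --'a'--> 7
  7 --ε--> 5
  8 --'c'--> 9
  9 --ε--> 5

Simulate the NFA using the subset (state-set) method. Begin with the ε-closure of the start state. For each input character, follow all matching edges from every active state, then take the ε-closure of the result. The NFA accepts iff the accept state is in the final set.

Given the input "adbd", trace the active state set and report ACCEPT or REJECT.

S₀ = ε-closure({0}) = {0,1,2,4,6,8}
'a' @ 1: {5,7}  ✓accept
'd' @ 2: {}  — state set empty
rest 'bd' ignored (set empty)
final: {}; accept 5 not in set

Answer: REJECT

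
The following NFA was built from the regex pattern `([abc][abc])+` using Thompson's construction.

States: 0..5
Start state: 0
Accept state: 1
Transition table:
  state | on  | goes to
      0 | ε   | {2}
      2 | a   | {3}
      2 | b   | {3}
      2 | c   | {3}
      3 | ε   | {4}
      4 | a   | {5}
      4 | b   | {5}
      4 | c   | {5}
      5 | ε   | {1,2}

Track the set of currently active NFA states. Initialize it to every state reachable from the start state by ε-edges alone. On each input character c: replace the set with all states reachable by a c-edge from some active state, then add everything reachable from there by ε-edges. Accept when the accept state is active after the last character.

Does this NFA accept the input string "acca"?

start: ε-closure({0}) = {0,2}
'a' @ 1: {3,4}
'c' @ 2: {1,2,5}  [accepting]
'c' @ 3: {3,4}
'a' @ 4: {1,2,5}  [accepting]
end set {1,2,5} — state 1 in

Answer: ACCEPT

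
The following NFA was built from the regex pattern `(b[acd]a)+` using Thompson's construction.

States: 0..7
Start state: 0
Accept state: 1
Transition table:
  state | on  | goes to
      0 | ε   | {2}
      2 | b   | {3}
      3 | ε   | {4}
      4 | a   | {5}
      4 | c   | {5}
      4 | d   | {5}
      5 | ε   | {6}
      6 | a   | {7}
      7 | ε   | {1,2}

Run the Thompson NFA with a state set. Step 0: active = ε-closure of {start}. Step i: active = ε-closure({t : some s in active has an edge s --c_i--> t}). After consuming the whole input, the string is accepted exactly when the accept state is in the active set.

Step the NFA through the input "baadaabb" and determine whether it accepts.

initial (ε-close {0}): {0,2}
'b' @ 1: {3,4}
'a' @ 2: {5,6}
'a' @ 3: {1,2,7}  ✓accept
'd' @ 4: {}  — no active states
rest 'aabb' ignored (set empty)
end set {} — state 1 not in

Answer: REJECT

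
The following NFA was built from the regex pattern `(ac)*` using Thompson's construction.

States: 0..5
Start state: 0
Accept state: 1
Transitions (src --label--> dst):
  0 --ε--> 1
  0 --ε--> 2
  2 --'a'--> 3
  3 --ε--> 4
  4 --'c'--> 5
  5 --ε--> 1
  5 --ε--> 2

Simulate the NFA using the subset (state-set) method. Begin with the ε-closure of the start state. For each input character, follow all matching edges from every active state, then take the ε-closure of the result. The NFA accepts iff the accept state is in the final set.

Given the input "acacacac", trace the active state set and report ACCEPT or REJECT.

S₀ = ε-closure({0}) = {0,1,2}
'a' @ 1: {3,4}
'c' @ 2: {1,2,5}  (accept∈set)
'a' @ 3: {3,4}
'c' @ 4: {1,2,5}  (accept∈set)
'a' @ 5: {3,4}
'c' @ 6: {1,2,5}  (accept∈set)
'a' @ 7: {3,4}
'c' @ 8: {1,2,5}  (accept∈set)
final: {1,2,5}; accept 1 in set

Answer: ACCEPT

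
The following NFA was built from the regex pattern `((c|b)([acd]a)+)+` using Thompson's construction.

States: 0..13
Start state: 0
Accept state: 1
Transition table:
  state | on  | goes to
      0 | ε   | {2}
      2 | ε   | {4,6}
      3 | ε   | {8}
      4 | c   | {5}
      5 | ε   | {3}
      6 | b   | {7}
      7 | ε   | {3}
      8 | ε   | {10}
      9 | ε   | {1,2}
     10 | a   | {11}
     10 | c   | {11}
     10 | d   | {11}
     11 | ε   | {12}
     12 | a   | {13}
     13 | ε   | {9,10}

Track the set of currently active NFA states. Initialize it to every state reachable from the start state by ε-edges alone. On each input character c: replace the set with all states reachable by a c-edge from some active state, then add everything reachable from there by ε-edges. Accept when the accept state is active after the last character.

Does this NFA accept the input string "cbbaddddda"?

Answer: REJECT

Trace:
start: ε-closure({0}) = {0,2,4,6}
'c' @ 1: {3,5,8,10}
'b' @ 2: {}  — dead — no transitions
rest 'baddddda' ignored (set empty)
end set {} — state 1 not in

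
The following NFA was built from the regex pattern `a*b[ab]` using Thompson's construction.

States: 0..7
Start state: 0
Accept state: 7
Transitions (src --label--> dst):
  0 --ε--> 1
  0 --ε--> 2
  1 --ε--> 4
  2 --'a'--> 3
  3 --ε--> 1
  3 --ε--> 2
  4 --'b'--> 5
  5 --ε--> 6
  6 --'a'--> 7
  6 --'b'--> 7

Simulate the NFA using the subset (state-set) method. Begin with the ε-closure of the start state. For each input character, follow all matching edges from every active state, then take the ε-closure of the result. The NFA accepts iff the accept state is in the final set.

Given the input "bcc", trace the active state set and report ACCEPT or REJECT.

initial (ε-close {0}): {0,1,2,4}
'b' @ 1: {5,6}
'c' @ 2: {}  — no active states
rest 'c' ignored (set empty)
after full input: {}  (accept=7 not in)

Answer: REJECT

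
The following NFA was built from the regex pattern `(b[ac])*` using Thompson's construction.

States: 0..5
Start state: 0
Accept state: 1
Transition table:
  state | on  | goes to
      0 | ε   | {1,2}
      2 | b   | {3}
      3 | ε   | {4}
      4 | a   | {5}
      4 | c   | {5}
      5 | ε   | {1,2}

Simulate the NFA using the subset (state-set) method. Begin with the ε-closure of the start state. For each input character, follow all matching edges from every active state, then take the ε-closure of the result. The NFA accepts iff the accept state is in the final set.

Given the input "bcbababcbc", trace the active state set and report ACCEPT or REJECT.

S₀ = ε-closure({0}) = {0,1,2}
'b' @ 1: {3,4}
'c' @ 2: {1,2,5}  ✓accept
'b' @ 3: {3,4}
'a' @ 4: {1,2,5}  ✓accept
'b' @ 5: {3,4}
'a' @ 6: {1,2,5}  ✓accept
'b' @ 7: {3,4}
'c' @ 8: {1,2,5}  ✓accept
'b' @ 9: {3,4}
'c' @ 10: {1,2,5}  ✓accept
end set {1,2,5} — state 1 in

Answer: ACCEPT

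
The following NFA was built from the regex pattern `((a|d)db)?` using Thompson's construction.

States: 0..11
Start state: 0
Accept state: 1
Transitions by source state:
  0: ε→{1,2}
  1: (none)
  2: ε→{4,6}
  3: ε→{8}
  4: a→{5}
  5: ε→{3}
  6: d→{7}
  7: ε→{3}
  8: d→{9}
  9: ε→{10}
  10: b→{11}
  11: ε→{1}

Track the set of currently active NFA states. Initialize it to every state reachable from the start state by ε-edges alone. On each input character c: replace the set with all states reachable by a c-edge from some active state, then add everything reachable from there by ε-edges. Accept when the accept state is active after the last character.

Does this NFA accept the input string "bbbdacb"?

Answer: REJECT

Derivation:
initial (ε-close {0}): {0,1,2,4,6}
'b' @ 1: {}  — state set empty
rest 'bbdacb' ignored (set empty)
final: {}; accept 1 not in set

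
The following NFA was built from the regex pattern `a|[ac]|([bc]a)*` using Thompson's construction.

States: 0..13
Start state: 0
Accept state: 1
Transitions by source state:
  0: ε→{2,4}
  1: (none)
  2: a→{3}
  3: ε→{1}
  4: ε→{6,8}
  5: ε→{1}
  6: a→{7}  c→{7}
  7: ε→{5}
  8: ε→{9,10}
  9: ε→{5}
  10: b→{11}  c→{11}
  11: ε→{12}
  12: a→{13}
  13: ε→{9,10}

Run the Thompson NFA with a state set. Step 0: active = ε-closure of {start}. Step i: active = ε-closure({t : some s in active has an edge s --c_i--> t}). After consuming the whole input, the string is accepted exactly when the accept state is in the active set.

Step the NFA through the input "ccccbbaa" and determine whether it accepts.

Answer: REJECT

Steps:
initial (ε-close {0}): {0,1,2,4,5,6,8,9,10}
'c' @ 1: {1,5,7,11,12}  [accepting]
'c' @ 2: {}  — no active states
rest 'ccbbaa' ignored (set empty)
final: {}; accept 1 not in set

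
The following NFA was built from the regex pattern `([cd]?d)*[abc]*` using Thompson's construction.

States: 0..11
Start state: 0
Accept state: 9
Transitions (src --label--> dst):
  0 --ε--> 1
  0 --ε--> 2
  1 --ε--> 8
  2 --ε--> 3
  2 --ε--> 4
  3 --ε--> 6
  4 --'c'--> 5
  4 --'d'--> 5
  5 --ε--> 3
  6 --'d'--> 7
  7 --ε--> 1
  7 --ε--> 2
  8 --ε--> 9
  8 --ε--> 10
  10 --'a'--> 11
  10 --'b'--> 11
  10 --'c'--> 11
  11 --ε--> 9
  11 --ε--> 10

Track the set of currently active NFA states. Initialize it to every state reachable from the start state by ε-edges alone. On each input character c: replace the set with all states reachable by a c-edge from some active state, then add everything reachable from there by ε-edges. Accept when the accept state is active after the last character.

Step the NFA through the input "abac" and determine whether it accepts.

Answer: ACCEPT

Derivation:
start: ε-closure({0}) = {0,1,2,3,4,6,8,9,10}
'a' @ 1: {9,10,11}  ✓accept
'b' @ 2: {9,10,11}  ✓accept
'a' @ 3: {9,10,11}  ✓accept
'c' @ 4: {9,10,11}  ✓accept
after full input: {9,10,11}  (accept=9 in)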